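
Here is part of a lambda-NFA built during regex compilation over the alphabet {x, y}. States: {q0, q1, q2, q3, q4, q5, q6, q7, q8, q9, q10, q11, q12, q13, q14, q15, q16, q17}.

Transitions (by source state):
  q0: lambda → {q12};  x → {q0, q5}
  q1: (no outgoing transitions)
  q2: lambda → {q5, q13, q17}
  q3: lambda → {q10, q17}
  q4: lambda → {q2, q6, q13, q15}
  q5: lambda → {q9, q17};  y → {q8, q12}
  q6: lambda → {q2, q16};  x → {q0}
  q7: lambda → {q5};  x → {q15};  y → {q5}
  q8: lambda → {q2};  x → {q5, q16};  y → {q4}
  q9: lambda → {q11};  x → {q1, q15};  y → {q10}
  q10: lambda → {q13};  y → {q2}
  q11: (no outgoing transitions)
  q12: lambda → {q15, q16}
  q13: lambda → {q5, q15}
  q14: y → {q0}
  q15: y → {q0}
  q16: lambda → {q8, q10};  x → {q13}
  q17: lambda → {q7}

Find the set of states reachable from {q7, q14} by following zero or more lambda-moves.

Start with {q7, q14}.
From q7 via lambda: add q5.
From q5 via lambda: add q9, q17.
From q9 via lambda: add q11.
No new states can be added; the closed set is {q5, q7, q9, q11, q14, q17}.

{q5, q7, q9, q11, q14, q17}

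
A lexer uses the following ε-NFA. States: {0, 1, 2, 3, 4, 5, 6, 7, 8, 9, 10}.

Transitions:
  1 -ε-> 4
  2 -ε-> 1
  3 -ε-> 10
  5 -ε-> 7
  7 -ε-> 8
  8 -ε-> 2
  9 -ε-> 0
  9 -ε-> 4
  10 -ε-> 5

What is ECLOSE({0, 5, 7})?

Start with {0, 5, 7}.
From 7 via ε: add 8.
From 8 via ε: add 2.
From 2 via ε: add 1.
From 1 via ε: add 4.
No new states can be added; the closed set is {0, 1, 2, 4, 5, 7, 8}.

{0, 1, 2, 4, 5, 7, 8}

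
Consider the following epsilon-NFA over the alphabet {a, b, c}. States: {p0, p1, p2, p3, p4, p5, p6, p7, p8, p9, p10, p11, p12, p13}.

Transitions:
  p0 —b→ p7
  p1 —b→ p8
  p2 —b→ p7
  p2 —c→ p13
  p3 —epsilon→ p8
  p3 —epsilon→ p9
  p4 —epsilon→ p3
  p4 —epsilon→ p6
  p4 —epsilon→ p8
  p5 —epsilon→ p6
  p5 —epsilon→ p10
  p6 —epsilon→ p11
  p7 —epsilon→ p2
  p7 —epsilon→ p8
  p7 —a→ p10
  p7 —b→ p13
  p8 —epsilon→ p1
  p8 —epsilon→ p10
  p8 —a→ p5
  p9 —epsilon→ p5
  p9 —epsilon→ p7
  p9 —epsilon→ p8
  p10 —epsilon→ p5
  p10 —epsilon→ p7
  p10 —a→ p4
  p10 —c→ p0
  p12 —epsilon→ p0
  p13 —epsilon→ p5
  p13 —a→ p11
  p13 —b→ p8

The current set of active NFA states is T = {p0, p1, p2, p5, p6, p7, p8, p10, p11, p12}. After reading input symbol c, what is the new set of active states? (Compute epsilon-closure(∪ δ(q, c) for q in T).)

p2 on c → {p13}.
p10 on c → {p0}.
No c-transition from p0, p1, p5, p6, p7, p8, p11, p12.
Union after reading c: {p0, p13}.
Now take the epsilon-closure:
From p13 via epsilon: add p5.
From p5 via epsilon: add p6, p10.
From p6 via epsilon: add p11.
From p10 via epsilon: add p7.
From p7 via epsilon: add p2, p8.
From p8 via epsilon: add p1.
No new states can be added; the closed set is {p0, p1, p2, p5, p6, p7, p8, p10, p11, p13}.

{p0, p1, p2, p5, p6, p7, p8, p10, p11, p13}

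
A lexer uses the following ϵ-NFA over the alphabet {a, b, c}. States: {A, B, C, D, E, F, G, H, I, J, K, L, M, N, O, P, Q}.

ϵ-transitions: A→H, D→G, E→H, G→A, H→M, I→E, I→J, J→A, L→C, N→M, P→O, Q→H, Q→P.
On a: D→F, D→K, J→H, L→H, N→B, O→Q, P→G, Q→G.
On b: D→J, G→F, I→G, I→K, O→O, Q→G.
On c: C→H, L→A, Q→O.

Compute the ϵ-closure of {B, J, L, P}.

Start with {B, J, L, P}.
From J via ϵ: add A.
From L via ϵ: add C.
From P via ϵ: add O.
From A via ϵ: add H.
From H via ϵ: add M.
No new states can be added; the closed set is {A, B, C, H, J, L, M, O, P}.

{A, B, C, H, J, L, M, O, P}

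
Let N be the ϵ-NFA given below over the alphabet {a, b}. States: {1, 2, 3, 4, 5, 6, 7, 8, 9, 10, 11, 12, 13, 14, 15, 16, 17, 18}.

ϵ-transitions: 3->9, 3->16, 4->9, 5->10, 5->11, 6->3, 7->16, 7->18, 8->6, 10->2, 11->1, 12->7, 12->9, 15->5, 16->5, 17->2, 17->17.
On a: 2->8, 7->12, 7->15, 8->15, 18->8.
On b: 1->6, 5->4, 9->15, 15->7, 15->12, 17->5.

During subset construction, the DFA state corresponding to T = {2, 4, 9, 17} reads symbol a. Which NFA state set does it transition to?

2 on a → {8}.
No a-transition from 4, 9, 17.
Union after reading a: {8}.
Now take the ϵ-closure:
From 8 via ϵ: add 6.
From 6 via ϵ: add 3.
From 3 via ϵ: add 9, 16.
From 16 via ϵ: add 5.
From 5 via ϵ: add 10, 11.
From 10 via ϵ: add 2.
From 11 via ϵ: add 1.
No new states can be added; the closed set is {1, 2, 3, 5, 6, 8, 9, 10, 11, 16}.

{1, 2, 3, 5, 6, 8, 9, 10, 11, 16}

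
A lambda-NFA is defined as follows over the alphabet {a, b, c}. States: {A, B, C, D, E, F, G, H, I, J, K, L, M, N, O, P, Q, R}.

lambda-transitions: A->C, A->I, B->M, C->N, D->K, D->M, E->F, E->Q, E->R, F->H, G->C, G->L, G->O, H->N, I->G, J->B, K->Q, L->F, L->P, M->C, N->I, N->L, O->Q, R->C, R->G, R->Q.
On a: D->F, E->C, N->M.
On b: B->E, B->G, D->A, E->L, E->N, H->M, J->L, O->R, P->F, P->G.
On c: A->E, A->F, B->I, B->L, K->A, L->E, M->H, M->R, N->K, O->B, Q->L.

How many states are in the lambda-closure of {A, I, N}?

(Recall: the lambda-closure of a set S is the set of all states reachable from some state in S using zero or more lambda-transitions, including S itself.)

11

Start with {A, I, N}.
From A via lambda: add C.
From I via lambda: add G.
From N via lambda: add L.
From G via lambda: add O.
From L via lambda: add F, P.
From F via lambda: add H.
From O via lambda: add Q.
lambda-closure = {A, C, F, G, H, I, L, N, O, P, Q}, which has 11 states.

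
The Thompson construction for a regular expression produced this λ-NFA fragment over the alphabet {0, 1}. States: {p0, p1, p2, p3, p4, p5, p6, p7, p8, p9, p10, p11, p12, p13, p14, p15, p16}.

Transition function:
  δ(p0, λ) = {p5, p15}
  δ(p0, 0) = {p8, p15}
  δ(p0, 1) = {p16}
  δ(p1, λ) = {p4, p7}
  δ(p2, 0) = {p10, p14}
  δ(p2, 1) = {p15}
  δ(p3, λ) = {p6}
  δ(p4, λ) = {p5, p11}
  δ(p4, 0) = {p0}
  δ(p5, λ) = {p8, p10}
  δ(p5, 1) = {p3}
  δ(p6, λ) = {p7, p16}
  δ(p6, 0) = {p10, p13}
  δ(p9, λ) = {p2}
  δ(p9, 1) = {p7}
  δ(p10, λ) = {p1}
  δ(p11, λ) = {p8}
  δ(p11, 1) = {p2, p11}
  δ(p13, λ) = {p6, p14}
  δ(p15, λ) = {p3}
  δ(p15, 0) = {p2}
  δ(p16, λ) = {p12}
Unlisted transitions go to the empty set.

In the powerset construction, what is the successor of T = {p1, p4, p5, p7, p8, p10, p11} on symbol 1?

{p2, p3, p6, p7, p8, p11, p12, p16}

p5 on 1 → {p3}.
p11 on 1 → {p2, p11}.
No 1-transition from p1, p4, p7, p8, p10.
Union after reading 1: {p2, p3, p11}.
Now take the λ-closure:
From p3 via λ: add p6.
From p11 via λ: add p8.
From p6 via λ: add p7, p16.
From p16 via λ: add p12.
No new states can be added; the closed set is {p2, p3, p6, p7, p8, p11, p12, p16}.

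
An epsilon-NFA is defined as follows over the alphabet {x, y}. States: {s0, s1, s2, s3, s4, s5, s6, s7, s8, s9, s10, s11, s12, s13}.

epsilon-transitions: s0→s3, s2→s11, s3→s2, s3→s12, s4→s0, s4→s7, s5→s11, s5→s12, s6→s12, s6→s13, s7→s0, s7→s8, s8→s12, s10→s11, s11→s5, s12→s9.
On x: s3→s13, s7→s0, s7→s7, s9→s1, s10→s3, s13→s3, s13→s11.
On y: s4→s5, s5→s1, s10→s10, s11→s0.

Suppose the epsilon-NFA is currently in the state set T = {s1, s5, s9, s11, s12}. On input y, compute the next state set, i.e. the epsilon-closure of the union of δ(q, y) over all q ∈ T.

s5 on y → {s1}.
s11 on y → {s0}.
No y-transition from s1, s9, s12.
Union after reading y: {s0, s1}.
Now take the epsilon-closure:
From s0 via epsilon: add s3.
From s3 via epsilon: add s2, s12.
From s2 via epsilon: add s11.
From s12 via epsilon: add s9.
From s11 via epsilon: add s5.
No new states can be added; the closed set is {s0, s1, s2, s3, s5, s9, s11, s12}.

{s0, s1, s2, s3, s5, s9, s11, s12}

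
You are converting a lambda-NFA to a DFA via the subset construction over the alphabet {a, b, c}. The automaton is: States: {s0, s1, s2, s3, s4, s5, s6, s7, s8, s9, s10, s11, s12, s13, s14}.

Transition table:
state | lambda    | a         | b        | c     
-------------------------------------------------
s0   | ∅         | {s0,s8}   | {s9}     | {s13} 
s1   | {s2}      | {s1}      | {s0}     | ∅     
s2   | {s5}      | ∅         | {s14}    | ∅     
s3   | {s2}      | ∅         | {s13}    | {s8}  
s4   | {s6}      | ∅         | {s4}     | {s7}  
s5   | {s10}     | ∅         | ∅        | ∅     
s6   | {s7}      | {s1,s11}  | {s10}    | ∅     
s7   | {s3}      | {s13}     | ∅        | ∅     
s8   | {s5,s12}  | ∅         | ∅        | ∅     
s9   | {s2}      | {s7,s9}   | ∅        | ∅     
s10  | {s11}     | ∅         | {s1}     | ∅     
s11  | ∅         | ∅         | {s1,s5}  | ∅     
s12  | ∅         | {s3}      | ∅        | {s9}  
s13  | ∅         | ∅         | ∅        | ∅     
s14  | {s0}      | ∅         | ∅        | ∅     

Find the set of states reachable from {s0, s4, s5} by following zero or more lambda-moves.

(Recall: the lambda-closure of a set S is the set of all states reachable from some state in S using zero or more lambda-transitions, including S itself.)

Start with {s0, s4, s5}.
From s4 via lambda: add s6.
From s5 via lambda: add s10.
From s6 via lambda: add s7.
From s10 via lambda: add s11.
From s7 via lambda: add s3.
From s3 via lambda: add s2.
No new states can be added; the closed set is {s0, s2, s3, s4, s5, s6, s7, s10, s11}.

{s0, s2, s3, s4, s5, s6, s7, s10, s11}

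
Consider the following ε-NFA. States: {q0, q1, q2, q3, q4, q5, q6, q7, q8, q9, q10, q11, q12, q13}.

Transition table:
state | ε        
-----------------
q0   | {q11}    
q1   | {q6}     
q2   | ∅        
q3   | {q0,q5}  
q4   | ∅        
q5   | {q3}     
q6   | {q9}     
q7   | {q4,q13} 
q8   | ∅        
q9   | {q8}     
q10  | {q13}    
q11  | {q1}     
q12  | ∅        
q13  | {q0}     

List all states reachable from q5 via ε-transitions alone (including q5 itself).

{q0, q1, q3, q5, q6, q8, q9, q11}

Start with {q5}.
From q5 via ε: add q3.
From q3 via ε: add q0.
From q0 via ε: add q11.
From q11 via ε: add q1.
From q1 via ε: add q6.
From q6 via ε: add q9.
From q9 via ε: add q8.
No new states can be added; the closed set is {q0, q1, q3, q5, q6, q8, q9, q11}.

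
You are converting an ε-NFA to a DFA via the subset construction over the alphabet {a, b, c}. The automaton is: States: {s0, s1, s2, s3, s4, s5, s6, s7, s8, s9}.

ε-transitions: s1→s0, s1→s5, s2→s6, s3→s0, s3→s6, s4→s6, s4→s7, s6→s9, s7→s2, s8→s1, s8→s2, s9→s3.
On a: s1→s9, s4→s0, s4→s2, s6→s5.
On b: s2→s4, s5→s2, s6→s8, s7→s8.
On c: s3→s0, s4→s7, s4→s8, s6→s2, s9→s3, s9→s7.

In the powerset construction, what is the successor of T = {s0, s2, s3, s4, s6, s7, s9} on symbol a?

s4 on a → {s0, s2}.
s6 on a → {s5}.
No a-transition from s0, s2, s3, s7, s9.
Union after reading a: {s0, s2, s5}.
Now take the ε-closure:
From s2 via ε: add s6.
From s6 via ε: add s9.
From s9 via ε: add s3.
No new states can be added; the closed set is {s0, s2, s3, s5, s6, s9}.

{s0, s2, s3, s5, s6, s9}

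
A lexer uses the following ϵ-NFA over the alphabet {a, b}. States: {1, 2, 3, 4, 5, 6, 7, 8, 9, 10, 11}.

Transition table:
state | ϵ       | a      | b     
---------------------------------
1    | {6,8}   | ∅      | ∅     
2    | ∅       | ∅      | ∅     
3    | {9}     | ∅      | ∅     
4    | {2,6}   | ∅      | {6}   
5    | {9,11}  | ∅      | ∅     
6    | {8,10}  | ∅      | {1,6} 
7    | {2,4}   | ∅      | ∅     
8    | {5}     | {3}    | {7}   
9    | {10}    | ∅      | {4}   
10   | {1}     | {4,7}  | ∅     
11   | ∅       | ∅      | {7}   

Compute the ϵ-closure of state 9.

Start with {9}.
From 9 via ϵ: add 10.
From 10 via ϵ: add 1.
From 1 via ϵ: add 6, 8.
From 8 via ϵ: add 5.
From 5 via ϵ: add 11.
No new states can be added; the closed set is {1, 5, 6, 8, 9, 10, 11}.

{1, 5, 6, 8, 9, 10, 11}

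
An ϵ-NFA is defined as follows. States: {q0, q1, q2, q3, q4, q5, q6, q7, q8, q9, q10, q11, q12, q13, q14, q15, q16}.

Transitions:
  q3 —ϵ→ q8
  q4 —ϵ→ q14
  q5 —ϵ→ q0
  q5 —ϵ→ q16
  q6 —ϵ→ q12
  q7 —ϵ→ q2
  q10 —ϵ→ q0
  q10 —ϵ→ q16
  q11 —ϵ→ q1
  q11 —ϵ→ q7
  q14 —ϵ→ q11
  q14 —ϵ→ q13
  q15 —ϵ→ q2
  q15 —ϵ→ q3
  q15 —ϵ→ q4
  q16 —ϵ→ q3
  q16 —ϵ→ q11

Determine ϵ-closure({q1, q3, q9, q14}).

Start with {q1, q3, q9, q14}.
From q3 via ϵ: add q8.
From q14 via ϵ: add q11, q13.
From q11 via ϵ: add q7.
From q7 via ϵ: add q2.
No new states can be added; the closed set is {q1, q2, q3, q7, q8, q9, q11, q13, q14}.

{q1, q2, q3, q7, q8, q9, q11, q13, q14}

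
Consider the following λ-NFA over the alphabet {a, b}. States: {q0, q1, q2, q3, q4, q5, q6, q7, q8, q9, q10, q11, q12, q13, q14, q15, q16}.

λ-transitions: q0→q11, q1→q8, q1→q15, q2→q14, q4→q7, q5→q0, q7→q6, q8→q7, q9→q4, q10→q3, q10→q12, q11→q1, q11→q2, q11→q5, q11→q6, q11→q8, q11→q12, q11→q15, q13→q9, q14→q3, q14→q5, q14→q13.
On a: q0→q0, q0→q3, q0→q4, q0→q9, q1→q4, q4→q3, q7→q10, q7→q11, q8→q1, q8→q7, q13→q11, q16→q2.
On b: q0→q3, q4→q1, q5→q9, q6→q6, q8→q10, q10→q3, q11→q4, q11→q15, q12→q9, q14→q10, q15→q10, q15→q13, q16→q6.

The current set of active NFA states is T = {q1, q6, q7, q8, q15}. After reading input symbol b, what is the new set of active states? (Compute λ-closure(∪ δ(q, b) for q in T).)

q6 on b → {q6}.
q8 on b → {q10}.
q15 on b → {q10, q13}.
No b-transition from q1, q7.
Union after reading b: {q6, q10, q13}.
Now take the λ-closure:
From q10 via λ: add q3, q12.
From q13 via λ: add q9.
From q9 via λ: add q4.
From q4 via λ: add q7.
No new states can be added; the closed set is {q3, q4, q6, q7, q9, q10, q12, q13}.

{q3, q4, q6, q7, q9, q10, q12, q13}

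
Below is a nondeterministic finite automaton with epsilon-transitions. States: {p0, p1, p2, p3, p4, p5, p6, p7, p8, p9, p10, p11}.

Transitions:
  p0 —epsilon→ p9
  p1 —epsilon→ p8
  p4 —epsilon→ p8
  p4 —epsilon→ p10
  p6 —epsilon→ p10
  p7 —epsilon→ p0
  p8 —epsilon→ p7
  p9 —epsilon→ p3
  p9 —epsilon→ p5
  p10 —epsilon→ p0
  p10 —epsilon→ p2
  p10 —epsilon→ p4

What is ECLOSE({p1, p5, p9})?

{p0, p1, p3, p5, p7, p8, p9}

Start with {p1, p5, p9}.
From p1 via epsilon: add p8.
From p9 via epsilon: add p3.
From p8 via epsilon: add p7.
From p7 via epsilon: add p0.
No new states can be added; the closed set is {p0, p1, p3, p5, p7, p8, p9}.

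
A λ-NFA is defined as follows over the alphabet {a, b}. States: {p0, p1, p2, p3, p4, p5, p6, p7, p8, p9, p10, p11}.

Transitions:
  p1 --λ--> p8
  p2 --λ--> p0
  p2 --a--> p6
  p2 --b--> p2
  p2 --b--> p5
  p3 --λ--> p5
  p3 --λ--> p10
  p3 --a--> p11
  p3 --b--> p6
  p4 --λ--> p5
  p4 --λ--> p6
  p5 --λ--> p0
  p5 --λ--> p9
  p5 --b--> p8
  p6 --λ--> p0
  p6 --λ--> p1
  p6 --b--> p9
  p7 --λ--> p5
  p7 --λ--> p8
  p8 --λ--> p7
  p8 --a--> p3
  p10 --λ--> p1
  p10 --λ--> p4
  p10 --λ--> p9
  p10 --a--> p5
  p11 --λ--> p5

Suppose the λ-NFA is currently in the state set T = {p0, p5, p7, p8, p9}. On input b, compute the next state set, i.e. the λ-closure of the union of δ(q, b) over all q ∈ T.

p5 on b → {p8}.
No b-transition from p0, p7, p8, p9.
Union after reading b: {p8}.
Now take the λ-closure:
From p8 via λ: add p7.
From p7 via λ: add p5.
From p5 via λ: add p0, p9.
No new states can be added; the closed set is {p0, p5, p7, p8, p9}.

{p0, p5, p7, p8, p9}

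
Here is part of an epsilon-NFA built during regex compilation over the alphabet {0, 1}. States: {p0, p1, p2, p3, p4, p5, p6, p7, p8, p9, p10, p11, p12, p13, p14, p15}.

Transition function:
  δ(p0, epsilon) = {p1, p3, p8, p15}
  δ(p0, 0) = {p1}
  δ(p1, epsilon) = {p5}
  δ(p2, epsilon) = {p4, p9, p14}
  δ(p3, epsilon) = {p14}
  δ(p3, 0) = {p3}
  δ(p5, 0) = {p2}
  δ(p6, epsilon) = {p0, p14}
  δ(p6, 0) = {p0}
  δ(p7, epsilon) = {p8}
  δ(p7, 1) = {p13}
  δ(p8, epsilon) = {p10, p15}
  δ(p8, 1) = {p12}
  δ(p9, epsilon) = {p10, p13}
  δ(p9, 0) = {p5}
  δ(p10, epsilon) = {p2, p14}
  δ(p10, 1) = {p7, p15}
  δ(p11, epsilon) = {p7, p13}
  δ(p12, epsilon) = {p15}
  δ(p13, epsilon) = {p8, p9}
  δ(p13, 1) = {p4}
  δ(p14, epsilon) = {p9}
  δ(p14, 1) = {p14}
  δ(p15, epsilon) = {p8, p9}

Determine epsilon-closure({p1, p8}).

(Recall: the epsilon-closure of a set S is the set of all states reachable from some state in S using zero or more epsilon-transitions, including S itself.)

{p1, p2, p4, p5, p8, p9, p10, p13, p14, p15}

Start with {p1, p8}.
From p1 via epsilon: add p5.
From p8 via epsilon: add p10, p15.
From p10 via epsilon: add p2, p14.
From p15 via epsilon: add p9.
From p2 via epsilon: add p4.
From p9 via epsilon: add p13.
No new states can be added; the closed set is {p1, p2, p4, p5, p8, p9, p10, p13, p14, p15}.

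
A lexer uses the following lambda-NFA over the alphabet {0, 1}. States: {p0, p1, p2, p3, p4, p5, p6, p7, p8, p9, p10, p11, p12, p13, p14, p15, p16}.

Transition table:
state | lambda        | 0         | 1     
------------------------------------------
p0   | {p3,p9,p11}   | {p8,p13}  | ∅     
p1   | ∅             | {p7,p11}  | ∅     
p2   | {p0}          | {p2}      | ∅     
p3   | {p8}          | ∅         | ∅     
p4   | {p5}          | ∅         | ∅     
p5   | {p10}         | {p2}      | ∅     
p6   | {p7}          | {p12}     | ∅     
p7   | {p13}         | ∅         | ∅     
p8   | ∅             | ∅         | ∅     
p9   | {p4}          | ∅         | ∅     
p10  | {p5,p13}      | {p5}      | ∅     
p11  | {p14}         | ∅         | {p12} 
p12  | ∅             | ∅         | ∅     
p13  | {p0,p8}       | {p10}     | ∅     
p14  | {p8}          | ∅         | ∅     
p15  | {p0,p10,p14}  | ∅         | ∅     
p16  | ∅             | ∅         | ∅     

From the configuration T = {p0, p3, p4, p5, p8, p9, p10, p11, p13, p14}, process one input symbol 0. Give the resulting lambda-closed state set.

{p0, p2, p3, p4, p5, p8, p9, p10, p11, p13, p14}

p0 on 0 → {p8, p13}.
p5 on 0 → {p2}.
p10 on 0 → {p5}.
p13 on 0 → {p10}.
No 0-transition from p3, p4, p8, p9, p11, p14.
Union after reading 0: {p2, p5, p8, p10, p13}.
Now take the lambda-closure:
From p2 via lambda: add p0.
From p0 via lambda: add p3, p9, p11.
From p9 via lambda: add p4.
From p11 via lambda: add p14.
No new states can be added; the closed set is {p0, p2, p3, p4, p5, p8, p9, p10, p11, p13, p14}.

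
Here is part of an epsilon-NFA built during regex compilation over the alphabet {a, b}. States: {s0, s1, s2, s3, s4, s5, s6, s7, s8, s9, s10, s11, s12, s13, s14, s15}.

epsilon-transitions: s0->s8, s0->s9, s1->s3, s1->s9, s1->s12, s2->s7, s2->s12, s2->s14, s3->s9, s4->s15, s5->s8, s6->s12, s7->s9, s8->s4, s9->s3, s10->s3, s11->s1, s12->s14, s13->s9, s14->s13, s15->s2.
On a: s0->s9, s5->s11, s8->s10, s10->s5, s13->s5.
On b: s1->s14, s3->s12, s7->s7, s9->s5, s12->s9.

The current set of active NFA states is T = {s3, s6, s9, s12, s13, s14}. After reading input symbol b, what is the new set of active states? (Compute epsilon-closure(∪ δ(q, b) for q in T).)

{s2, s3, s4, s5, s7, s8, s9, s12, s13, s14, s15}

s3 on b → {s12}.
s9 on b → {s5}.
s12 on b → {s9}.
No b-transition from s6, s13, s14.
Union after reading b: {s5, s9, s12}.
Now take the epsilon-closure:
From s5 via epsilon: add s8.
From s9 via epsilon: add s3.
From s12 via epsilon: add s14.
From s8 via epsilon: add s4.
From s14 via epsilon: add s13.
From s4 via epsilon: add s15.
From s15 via epsilon: add s2.
From s2 via epsilon: add s7.
No new states can be added; the closed set is {s2, s3, s4, s5, s7, s8, s9, s12, s13, s14, s15}.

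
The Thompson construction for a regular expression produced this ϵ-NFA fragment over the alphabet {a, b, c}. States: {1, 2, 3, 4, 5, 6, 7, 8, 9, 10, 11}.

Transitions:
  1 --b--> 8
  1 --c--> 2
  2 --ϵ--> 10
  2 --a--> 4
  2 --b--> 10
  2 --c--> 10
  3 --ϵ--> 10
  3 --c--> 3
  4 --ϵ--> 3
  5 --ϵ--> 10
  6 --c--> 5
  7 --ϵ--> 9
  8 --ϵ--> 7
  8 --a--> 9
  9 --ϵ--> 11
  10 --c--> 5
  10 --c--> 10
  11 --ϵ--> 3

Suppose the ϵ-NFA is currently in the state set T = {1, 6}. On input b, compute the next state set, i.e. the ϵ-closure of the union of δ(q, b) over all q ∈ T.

{3, 7, 8, 9, 10, 11}

1 on b → {8}.
No b-transition from 6.
Union after reading b: {8}.
Now take the ϵ-closure:
From 8 via ϵ: add 7.
From 7 via ϵ: add 9.
From 9 via ϵ: add 11.
From 11 via ϵ: add 3.
From 3 via ϵ: add 10.
No new states can be added; the closed set is {3, 7, 8, 9, 10, 11}.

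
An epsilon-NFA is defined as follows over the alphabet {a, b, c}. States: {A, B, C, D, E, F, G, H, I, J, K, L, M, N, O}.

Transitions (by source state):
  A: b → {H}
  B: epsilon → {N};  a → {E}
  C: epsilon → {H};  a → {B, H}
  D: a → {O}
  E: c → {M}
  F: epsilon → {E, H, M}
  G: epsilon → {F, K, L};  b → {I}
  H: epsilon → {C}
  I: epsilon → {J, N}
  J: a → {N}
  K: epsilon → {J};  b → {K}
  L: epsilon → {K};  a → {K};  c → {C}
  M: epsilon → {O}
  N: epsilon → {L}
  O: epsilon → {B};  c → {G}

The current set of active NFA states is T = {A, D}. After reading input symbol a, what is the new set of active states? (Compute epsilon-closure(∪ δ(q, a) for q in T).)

D on a → {O}.
No a-transition from A.
Union after reading a: {O}.
Now take the epsilon-closure:
From O via epsilon: add B.
From B via epsilon: add N.
From N via epsilon: add L.
From L via epsilon: add K.
From K via epsilon: add J.
No new states can be added; the closed set is {B, J, K, L, N, O}.

{B, J, K, L, N, O}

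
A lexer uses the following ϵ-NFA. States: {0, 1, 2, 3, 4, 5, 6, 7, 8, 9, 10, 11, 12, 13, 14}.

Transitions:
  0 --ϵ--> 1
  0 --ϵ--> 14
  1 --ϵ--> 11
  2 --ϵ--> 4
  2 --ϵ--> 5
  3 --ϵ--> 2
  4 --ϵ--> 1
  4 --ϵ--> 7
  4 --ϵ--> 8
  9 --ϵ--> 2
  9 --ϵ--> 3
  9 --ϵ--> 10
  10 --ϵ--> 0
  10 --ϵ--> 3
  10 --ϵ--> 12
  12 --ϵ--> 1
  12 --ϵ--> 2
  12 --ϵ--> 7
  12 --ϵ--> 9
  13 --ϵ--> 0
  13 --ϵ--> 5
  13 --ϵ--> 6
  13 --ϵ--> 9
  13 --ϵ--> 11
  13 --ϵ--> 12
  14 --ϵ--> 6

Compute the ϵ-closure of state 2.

Start with {2}.
From 2 via ϵ: add 4, 5.
From 4 via ϵ: add 1, 7, 8.
From 1 via ϵ: add 11.
No new states can be added; the closed set is {1, 2, 4, 5, 7, 8, 11}.

{1, 2, 4, 5, 7, 8, 11}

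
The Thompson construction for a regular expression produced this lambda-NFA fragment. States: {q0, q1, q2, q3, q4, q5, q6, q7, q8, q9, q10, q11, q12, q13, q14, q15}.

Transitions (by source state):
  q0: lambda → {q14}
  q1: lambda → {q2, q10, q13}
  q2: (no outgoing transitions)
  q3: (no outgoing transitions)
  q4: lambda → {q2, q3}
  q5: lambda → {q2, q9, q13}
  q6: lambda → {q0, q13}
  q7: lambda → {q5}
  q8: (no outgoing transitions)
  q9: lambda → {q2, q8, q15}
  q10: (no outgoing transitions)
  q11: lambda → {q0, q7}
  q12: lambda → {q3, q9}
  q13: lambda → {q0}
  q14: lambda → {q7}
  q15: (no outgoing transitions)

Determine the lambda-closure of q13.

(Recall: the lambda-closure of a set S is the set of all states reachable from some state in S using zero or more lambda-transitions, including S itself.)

Start with {q13}.
From q13 via lambda: add q0.
From q0 via lambda: add q14.
From q14 via lambda: add q7.
From q7 via lambda: add q5.
From q5 via lambda: add q2, q9.
From q9 via lambda: add q8, q15.
No new states can be added; the closed set is {q0, q2, q5, q7, q8, q9, q13, q14, q15}.

{q0, q2, q5, q7, q8, q9, q13, q14, q15}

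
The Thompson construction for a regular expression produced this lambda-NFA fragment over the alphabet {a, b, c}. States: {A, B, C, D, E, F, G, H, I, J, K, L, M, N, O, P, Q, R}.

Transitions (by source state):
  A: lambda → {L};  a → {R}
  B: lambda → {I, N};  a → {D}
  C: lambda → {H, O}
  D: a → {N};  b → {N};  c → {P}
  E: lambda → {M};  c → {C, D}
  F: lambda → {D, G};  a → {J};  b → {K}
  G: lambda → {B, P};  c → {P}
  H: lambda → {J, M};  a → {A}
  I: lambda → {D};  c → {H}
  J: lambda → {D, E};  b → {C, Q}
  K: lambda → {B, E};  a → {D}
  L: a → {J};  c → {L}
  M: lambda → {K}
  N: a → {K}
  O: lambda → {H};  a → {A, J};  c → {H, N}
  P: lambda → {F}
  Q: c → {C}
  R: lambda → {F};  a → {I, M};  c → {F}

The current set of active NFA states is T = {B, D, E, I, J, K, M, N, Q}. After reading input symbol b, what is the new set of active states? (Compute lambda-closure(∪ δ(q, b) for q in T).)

{B, C, D, E, H, I, J, K, M, N, O, Q}

D on b → {N}.
J on b → {C, Q}.
No b-transition from B, E, I, K, M, N, Q.
Union after reading b: {C, N, Q}.
Now take the lambda-closure:
From C via lambda: add H, O.
From H via lambda: add J, M.
From J via lambda: add D, E.
From M via lambda: add K.
From K via lambda: add B.
From B via lambda: add I.
No new states can be added; the closed set is {B, C, D, E, H, I, J, K, M, N, O, Q}.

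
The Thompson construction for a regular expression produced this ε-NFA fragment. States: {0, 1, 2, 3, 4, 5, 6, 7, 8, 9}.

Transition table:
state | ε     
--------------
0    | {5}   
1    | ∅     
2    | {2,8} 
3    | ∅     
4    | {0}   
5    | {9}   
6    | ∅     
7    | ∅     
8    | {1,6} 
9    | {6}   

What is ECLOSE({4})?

{0, 4, 5, 6, 9}

Start with {4}.
From 4 via ε: add 0.
From 0 via ε: add 5.
From 5 via ε: add 9.
From 9 via ε: add 6.
No new states can be added; the closed set is {0, 4, 5, 6, 9}.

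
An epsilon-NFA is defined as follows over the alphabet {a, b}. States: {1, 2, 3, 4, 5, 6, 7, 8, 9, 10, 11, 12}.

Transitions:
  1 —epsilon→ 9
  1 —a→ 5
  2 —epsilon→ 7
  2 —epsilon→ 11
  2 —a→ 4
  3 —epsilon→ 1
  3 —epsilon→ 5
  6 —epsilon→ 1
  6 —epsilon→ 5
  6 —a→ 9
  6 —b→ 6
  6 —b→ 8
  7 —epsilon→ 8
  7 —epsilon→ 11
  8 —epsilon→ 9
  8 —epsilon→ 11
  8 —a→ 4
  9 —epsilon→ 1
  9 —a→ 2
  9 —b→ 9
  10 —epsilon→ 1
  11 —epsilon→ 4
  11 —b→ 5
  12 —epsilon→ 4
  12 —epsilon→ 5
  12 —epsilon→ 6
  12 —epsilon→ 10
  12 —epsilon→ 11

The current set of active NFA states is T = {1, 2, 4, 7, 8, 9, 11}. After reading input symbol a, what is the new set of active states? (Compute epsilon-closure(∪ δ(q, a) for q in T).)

1 on a → {5}.
2 on a → {4}.
8 on a → {4}.
9 on a → {2}.
No a-transition from 4, 7, 11.
Union after reading a: {2, 4, 5}.
Now take the epsilon-closure:
From 2 via epsilon: add 7, 11.
From 7 via epsilon: add 8.
From 8 via epsilon: add 9.
From 9 via epsilon: add 1.
No new states can be added; the closed set is {1, 2, 4, 5, 7, 8, 9, 11}.

{1, 2, 4, 5, 7, 8, 9, 11}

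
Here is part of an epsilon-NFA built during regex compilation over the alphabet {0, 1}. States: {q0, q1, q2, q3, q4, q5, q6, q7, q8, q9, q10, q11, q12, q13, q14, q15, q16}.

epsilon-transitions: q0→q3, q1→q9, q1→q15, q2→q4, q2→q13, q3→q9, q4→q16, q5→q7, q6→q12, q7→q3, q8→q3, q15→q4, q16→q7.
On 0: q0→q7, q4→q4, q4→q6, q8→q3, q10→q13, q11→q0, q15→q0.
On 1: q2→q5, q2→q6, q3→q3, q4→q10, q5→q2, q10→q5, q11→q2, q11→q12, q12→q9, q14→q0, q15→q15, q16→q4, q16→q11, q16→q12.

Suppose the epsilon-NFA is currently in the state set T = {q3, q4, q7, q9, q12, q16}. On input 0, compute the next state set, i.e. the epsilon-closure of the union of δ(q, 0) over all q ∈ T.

q4 on 0 → {q4, q6}.
No 0-transition from q3, q7, q9, q12, q16.
Union after reading 0: {q4, q6}.
Now take the epsilon-closure:
From q4 via epsilon: add q16.
From q6 via epsilon: add q12.
From q16 via epsilon: add q7.
From q7 via epsilon: add q3.
From q3 via epsilon: add q9.
No new states can be added; the closed set is {q3, q4, q6, q7, q9, q12, q16}.

{q3, q4, q6, q7, q9, q12, q16}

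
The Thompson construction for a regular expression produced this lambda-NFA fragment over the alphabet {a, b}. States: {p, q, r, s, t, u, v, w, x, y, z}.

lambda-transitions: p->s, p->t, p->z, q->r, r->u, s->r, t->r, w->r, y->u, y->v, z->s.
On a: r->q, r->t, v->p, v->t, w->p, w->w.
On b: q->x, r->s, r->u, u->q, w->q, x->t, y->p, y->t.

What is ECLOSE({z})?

Start with {z}.
From z via lambda: add s.
From s via lambda: add r.
From r via lambda: add u.
No new states can be added; the closed set is {r, s, u, z}.

{r, s, u, z}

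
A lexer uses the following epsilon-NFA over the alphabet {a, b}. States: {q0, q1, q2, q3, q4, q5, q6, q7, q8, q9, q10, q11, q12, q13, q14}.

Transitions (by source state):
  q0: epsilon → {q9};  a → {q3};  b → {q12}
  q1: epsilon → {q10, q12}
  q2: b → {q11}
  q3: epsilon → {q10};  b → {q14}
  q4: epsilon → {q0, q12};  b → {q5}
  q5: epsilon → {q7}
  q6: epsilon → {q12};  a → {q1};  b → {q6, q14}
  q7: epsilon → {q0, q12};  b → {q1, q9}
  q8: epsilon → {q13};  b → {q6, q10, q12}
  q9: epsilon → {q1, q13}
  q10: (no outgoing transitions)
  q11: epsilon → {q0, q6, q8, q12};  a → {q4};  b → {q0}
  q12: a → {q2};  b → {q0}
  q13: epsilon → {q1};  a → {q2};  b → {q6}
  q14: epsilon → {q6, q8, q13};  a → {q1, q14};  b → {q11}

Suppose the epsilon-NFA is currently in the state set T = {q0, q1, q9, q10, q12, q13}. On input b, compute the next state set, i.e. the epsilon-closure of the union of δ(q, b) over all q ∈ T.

q0 on b → {q12}.
q12 on b → {q0}.
q13 on b → {q6}.
No b-transition from q1, q9, q10.
Union after reading b: {q0, q6, q12}.
Now take the epsilon-closure:
From q0 via epsilon: add q9.
From q9 via epsilon: add q1, q13.
From q1 via epsilon: add q10.
No new states can be added; the closed set is {q0, q1, q6, q9, q10, q12, q13}.

{q0, q1, q6, q9, q10, q12, q13}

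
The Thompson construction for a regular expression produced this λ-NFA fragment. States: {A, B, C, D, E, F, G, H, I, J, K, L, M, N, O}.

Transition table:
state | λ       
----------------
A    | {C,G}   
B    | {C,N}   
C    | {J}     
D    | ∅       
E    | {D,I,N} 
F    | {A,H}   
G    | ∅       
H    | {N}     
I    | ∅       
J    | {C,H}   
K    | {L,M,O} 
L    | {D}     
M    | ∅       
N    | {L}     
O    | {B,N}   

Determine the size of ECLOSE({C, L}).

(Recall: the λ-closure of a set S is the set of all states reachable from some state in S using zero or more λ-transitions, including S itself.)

Start with {C, L}.
From C via λ: add J.
From L via λ: add D.
From J via λ: add H.
From H via λ: add N.
λ-closure = {C, D, H, J, L, N}, which has 6 states.

6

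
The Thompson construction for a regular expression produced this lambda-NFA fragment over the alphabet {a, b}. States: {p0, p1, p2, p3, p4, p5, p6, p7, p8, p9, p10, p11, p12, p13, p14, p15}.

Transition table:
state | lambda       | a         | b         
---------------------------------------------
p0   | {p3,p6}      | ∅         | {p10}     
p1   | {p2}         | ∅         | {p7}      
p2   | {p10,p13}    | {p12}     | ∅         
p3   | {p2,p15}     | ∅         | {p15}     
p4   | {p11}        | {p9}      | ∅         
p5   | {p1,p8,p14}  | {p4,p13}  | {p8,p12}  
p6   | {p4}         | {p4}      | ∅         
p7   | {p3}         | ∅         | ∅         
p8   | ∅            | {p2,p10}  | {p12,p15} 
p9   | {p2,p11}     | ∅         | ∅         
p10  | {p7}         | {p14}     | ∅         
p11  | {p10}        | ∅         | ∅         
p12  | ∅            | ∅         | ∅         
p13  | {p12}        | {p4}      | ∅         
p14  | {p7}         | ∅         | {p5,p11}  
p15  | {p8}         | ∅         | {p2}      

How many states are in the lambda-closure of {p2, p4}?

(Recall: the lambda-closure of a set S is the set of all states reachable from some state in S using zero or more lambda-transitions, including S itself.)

10

Start with {p2, p4}.
From p2 via lambda: add p10, p13.
From p4 via lambda: add p11.
From p10 via lambda: add p7.
From p13 via lambda: add p12.
From p7 via lambda: add p3.
From p3 via lambda: add p15.
From p15 via lambda: add p8.
lambda-closure = {p2, p3, p4, p7, p8, p10, p11, p12, p13, p15}, which has 10 states.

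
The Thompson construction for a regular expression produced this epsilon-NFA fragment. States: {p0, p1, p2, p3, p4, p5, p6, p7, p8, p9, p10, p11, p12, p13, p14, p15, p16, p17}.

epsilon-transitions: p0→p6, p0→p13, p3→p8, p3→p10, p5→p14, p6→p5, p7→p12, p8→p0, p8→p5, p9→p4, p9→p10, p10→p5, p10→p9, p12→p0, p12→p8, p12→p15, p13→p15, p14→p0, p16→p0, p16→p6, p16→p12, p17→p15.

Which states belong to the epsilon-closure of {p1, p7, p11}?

{p0, p1, p5, p6, p7, p8, p11, p12, p13, p14, p15}

Start with {p1, p7, p11}.
From p7 via epsilon: add p12.
From p12 via epsilon: add p0, p8, p15.
From p0 via epsilon: add p6, p13.
From p8 via epsilon: add p5.
From p5 via epsilon: add p14.
No new states can be added; the closed set is {p0, p1, p5, p6, p7, p8, p11, p12, p13, p14, p15}.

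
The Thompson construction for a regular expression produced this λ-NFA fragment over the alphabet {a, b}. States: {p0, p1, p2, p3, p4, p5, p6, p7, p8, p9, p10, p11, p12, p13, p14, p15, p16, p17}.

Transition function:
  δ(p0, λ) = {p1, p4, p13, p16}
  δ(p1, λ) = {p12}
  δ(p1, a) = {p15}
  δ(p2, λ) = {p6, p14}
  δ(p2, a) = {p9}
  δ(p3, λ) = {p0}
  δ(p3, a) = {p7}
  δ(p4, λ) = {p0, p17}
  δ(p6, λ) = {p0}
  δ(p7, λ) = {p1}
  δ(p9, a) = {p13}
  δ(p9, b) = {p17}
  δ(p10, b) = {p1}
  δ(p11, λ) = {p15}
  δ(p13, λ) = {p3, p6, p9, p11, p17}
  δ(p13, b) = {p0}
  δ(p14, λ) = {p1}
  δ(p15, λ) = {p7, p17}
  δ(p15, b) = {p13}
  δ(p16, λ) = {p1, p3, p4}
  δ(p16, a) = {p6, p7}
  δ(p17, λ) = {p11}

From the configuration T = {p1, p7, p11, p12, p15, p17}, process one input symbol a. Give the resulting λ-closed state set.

{p1, p7, p11, p12, p15, p17}

p1 on a → {p15}.
No a-transition from p7, p11, p12, p15, p17.
Union after reading a: {p15}.
Now take the λ-closure:
From p15 via λ: add p7, p17.
From p7 via λ: add p1.
From p17 via λ: add p11.
From p1 via λ: add p12.
No new states can be added; the closed set is {p1, p7, p11, p12, p15, p17}.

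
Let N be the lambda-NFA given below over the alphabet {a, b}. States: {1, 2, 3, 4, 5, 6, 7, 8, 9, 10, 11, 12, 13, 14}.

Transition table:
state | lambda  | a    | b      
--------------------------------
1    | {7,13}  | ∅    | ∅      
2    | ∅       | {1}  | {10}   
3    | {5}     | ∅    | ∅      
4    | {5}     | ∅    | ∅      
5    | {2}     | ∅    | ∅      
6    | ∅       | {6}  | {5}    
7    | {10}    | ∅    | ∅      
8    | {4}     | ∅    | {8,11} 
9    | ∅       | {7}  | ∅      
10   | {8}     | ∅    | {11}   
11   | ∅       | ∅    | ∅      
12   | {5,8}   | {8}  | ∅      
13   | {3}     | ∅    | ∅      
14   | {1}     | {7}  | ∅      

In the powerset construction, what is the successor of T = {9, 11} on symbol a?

9 on a → {7}.
No a-transition from 11.
Union after reading a: {7}.
Now take the lambda-closure:
From 7 via lambda: add 10.
From 10 via lambda: add 8.
From 8 via lambda: add 4.
From 4 via lambda: add 5.
From 5 via lambda: add 2.
No new states can be added; the closed set is {2, 4, 5, 7, 8, 10}.

{2, 4, 5, 7, 8, 10}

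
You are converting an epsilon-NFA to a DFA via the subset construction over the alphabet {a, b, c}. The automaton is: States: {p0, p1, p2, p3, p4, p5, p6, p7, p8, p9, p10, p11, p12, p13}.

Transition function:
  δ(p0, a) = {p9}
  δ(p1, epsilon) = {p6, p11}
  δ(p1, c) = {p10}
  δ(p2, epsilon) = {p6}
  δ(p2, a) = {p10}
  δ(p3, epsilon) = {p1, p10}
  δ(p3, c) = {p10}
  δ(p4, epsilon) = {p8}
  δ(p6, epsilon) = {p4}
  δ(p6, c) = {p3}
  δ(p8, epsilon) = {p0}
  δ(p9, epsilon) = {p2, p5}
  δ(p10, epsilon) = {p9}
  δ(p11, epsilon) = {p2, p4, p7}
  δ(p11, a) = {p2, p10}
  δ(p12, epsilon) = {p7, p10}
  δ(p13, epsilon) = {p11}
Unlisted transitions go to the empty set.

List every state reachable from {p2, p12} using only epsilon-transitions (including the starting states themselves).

{p0, p2, p4, p5, p6, p7, p8, p9, p10, p12}

Start with {p2, p12}.
From p2 via epsilon: add p6.
From p12 via epsilon: add p7, p10.
From p6 via epsilon: add p4.
From p10 via epsilon: add p9.
From p4 via epsilon: add p8.
From p9 via epsilon: add p5.
From p8 via epsilon: add p0.
No new states can be added; the closed set is {p0, p2, p4, p5, p6, p7, p8, p9, p10, p12}.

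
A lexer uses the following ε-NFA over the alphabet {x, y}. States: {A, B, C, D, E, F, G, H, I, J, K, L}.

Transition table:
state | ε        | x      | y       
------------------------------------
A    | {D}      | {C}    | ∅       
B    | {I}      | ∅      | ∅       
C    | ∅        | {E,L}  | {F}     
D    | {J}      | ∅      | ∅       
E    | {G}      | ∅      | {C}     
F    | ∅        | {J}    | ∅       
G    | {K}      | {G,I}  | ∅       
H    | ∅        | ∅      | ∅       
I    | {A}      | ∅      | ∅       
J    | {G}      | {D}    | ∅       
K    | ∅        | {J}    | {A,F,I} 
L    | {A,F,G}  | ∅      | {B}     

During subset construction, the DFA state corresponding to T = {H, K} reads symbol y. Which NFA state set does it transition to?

K on y → {A, F, I}.
No y-transition from H.
Union after reading y: {A, F, I}.
Now take the ε-closure:
From A via ε: add D.
From D via ε: add J.
From J via ε: add G.
From G via ε: add K.
No new states can be added; the closed set is {A, D, F, G, I, J, K}.

{A, D, F, G, I, J, K}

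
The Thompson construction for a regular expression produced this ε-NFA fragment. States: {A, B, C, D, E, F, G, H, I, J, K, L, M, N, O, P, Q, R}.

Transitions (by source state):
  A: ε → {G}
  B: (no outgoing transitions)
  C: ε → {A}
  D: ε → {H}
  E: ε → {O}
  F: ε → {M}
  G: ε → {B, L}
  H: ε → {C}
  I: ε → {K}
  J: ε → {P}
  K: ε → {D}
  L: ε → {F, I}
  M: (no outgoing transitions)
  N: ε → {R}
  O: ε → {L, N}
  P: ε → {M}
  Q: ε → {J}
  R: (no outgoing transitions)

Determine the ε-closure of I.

Start with {I}.
From I via ε: add K.
From K via ε: add D.
From D via ε: add H.
From H via ε: add C.
From C via ε: add A.
From A via ε: add G.
From G via ε: add B, L.
From L via ε: add F.
From F via ε: add M.
No new states can be added; the closed set is {A, B, C, D, F, G, H, I, K, L, M}.

{A, B, C, D, F, G, H, I, K, L, M}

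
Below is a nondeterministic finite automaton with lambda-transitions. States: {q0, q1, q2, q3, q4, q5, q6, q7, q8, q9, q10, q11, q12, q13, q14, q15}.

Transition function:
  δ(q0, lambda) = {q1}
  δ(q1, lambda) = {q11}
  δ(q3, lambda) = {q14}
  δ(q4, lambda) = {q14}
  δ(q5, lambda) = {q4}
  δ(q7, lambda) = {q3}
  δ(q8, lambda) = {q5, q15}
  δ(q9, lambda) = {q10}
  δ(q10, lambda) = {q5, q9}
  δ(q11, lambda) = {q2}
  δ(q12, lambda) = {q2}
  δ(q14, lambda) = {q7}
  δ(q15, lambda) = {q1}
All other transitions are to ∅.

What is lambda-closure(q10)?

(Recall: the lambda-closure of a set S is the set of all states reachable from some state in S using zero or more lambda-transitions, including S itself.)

Start with {q10}.
From q10 via lambda: add q5, q9.
From q5 via lambda: add q4.
From q4 via lambda: add q14.
From q14 via lambda: add q7.
From q7 via lambda: add q3.
No new states can be added; the closed set is {q3, q4, q5, q7, q9, q10, q14}.

{q3, q4, q5, q7, q9, q10, q14}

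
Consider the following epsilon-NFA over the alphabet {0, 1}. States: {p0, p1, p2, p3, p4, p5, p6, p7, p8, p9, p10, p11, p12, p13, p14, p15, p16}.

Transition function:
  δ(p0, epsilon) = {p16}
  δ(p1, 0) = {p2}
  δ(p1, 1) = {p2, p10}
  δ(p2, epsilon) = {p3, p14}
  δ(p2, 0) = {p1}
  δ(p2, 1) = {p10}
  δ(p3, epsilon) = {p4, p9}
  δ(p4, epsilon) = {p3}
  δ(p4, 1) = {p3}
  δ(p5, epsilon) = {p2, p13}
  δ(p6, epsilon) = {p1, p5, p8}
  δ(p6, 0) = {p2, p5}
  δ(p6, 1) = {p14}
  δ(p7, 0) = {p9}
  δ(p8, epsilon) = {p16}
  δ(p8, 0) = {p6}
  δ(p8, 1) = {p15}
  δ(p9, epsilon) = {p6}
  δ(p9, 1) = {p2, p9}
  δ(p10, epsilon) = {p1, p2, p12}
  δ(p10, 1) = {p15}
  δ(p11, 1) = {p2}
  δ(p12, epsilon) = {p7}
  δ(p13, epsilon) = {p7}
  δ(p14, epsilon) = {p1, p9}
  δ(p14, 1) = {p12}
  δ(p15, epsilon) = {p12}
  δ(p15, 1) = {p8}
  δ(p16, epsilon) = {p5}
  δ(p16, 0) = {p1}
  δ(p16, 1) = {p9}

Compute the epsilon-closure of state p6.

{p1, p2, p3, p4, p5, p6, p7, p8, p9, p13, p14, p16}

Start with {p6}.
From p6 via epsilon: add p1, p5, p8.
From p5 via epsilon: add p2, p13.
From p8 via epsilon: add p16.
From p2 via epsilon: add p3, p14.
From p13 via epsilon: add p7.
From p3 via epsilon: add p4, p9.
No new states can be added; the closed set is {p1, p2, p3, p4, p5, p6, p7, p8, p9, p13, p14, p16}.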